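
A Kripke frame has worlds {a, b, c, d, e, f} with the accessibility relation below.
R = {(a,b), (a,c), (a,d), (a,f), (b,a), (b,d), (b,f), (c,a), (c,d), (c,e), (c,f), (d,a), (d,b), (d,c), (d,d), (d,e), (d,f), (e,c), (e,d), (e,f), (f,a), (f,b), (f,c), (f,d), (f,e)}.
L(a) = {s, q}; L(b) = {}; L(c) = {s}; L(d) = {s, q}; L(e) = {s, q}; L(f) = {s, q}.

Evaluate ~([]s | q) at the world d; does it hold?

No

At d: []s | q is true, so ~([]s | q) is false.
  At d: []s is false, q is true, so []s | q is true.
    At d: []s requires s at every successor {a, b, c, d, e, f}.
      s fails at b, so []s is false at d.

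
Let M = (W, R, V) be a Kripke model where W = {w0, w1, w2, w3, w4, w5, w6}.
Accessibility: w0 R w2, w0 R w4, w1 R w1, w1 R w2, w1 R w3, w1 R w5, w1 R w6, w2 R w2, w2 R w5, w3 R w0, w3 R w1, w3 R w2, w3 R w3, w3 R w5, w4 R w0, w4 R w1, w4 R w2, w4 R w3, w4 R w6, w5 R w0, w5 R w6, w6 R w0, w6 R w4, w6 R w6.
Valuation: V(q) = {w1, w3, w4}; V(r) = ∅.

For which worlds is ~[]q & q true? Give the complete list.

Let φ = ~[]q & q. Evaluate φ at each world:
  w0 (successors {w2, w4}): φ is false.
  w1 (successors {w1, w2, w3, w5, w6}): φ is true.
  w2 (successors {w2, w5}): φ is false.
  w3 (successors {w0, w1, w2, w3, w5}): φ is true.
  w4 (successors {w0, w1, w2, w3, w6}): φ is true.
  w5 (successors {w0, w6}): φ is false.
  w6 (successors {w0, w4, w6}): φ is false.
For instance, at w5:
  At w5: ~[]q is true, q is false, so ~[]q & q is false.
    At w5: []q is false, so ~[]q is true.
      At w5: []q requires q at every successor {w0, w6}.
        q fails at w0, so []q is false at w5.
Satisfying worlds: {w1, w3, w4}

w1, w3, w4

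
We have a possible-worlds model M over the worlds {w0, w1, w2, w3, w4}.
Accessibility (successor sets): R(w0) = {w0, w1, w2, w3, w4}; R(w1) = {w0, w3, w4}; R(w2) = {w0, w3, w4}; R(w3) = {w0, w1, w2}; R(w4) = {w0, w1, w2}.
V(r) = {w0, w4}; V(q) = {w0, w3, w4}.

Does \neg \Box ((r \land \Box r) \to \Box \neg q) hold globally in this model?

No

Let φ = \neg \Box ((r \land \Box r) \to \Box \neg q). Evaluate φ at each world:
  w0 (successors {w0, w1, w2, w3, w4}): φ is false.
  w1 (successors {w0, w3, w4}): φ is false.
  w2 (successors {w0, w3, w4}): φ is false.
  w3 (successors {w0, w1, w2}): φ is false.
  w4 (successors {w0, w1, w2}): φ is false.
Detail at w0 (counterexample):
  At w0: \Box ((r \land \Box r) \to \Box \neg q) is true, so \neg \Box ((r \land \Box r) \to \Box \neg q) is false.
    At w0: \Box ((r \land \Box r) \to \Box \neg q) requires (r \land \Box r) \to \Box \neg q at every successor {w0, w1, w2, w3, w4}.
      At w0: (r \land \Box r) \to \Box \neg q is true.
      At w1: (r \land \Box r) \to \Box \neg q is true.
      At w2: (r \land \Box r) \to \Box \neg q is true.
      At w3: (r \land \Box r) \to \Box \neg q is true.
      At w4: (r \land \Box r) \to \Box \neg q is true.
    So \Box ((r \land \Box r) \to \Box \neg q) is true at w0.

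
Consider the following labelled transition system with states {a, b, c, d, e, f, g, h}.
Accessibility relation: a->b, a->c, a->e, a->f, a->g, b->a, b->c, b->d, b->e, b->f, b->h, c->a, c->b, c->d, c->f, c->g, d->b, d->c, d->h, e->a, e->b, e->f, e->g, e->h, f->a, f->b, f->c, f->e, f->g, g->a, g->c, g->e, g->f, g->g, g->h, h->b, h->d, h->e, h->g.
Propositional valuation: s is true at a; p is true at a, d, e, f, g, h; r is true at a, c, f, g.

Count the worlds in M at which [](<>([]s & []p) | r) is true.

Let φ = [](<>([]s & []p) | r). Evaluate φ at each world:
  a (successors {b, c, e, f, g}): φ is false.
  b (successors {a, c, d, e, f, h}): φ is false.
  c (successors {a, b, d, f, g}): φ is false.
  d (successors {b, c, h}): φ is false.
  e (successors {a, b, f, g, h}): φ is false.
  f (successors {a, b, c, e, g}): φ is false.
  g (successors {a, c, e, f, g, h}): φ is false.
  h (successors {b, d, e, g}): φ is false.
For instance, at g:
  At g: [](<>([]s & []p) | r) requires <>([]s & []p) | r at every successor {a, c, e, f, g, h}.
    <>([]s & []p) | r fails at e, so [](<>([]s & []p) | r) is false at g.
      At e: <>([]s & []p) is false, r is false, so <>([]s & []p) | r is false.
Satisfying worlds: none.

0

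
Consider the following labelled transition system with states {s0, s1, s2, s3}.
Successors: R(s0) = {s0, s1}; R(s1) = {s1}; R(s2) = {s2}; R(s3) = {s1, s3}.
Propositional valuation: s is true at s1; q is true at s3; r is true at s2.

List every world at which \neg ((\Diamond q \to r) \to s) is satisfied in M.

s0, s2

Recall that \Diamond ψ holds at a world iff ψ holds at some accessible world.
Let φ = \neg ((\Diamond q \to r) \to s). Evaluate φ at each world:
  s0 (successors {s0, s1}): φ is true.
  s1 (successors {s1}): φ is false.
  s2 (successors {s2}): φ is true.
  s3 (successors {s1, s3}): φ is false.
For instance, at s1:
  At s1: (\Diamond q \to r) \to s is true, so \neg ((\Diamond q \to r) \to s) is false.
    At s1: \Diamond q \to r is true, s is true, so (\Diamond q \to r) \to s is true.
      At s1: \Diamond q is false, r is false, so \Diamond q \to r is true.
Satisfying worlds: {s0, s2}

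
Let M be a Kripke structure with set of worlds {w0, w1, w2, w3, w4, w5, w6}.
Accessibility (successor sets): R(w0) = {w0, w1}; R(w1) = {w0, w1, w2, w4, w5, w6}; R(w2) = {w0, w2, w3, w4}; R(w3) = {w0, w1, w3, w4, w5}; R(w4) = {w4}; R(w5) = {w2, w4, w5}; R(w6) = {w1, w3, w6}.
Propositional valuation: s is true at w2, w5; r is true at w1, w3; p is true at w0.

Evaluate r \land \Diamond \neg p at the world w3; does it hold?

Yes

Recall that \Diamond ψ holds at a world iff ψ holds at some accessible world.
At w3: r is true, \Diamond \neg p is true, so r \land \Diamond \neg p is true.
  At w3: \Diamond \neg p requires \neg p at some successor in {w0, w1, w3, w4, w5}.
    \neg p holds at w1, so \Diamond \neg p is true at w3.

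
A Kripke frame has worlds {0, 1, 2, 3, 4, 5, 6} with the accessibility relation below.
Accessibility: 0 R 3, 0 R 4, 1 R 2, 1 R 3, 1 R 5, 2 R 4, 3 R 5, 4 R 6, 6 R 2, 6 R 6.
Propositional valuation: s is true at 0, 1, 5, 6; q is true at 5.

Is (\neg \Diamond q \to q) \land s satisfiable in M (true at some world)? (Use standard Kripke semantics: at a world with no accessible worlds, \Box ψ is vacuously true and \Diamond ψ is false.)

Yes

Let φ = (\neg \Diamond q \to q) \land s. Evaluate φ at each world:
  0 (successors {3, 4}): φ is false.
  1 (successors {2, 3, 5}): φ is true.
  2 (successors {4}): φ is false.
  3 (successors {5}): φ is false.
  4 (successors {6}): φ is false.
  5 (successors ∅): φ is true.
  6 (successors {2, 6}): φ is false.
Detail at 1 (witness):
  At 1: \neg \Diamond q \to q is true, s is true, so (\neg \Diamond q \to q) \land s is true.
    At 1: \neg \Diamond q is false, q is false, so \neg \Diamond q \to q is true.
      At 1: \Diamond q is true, so \neg \Diamond q is false.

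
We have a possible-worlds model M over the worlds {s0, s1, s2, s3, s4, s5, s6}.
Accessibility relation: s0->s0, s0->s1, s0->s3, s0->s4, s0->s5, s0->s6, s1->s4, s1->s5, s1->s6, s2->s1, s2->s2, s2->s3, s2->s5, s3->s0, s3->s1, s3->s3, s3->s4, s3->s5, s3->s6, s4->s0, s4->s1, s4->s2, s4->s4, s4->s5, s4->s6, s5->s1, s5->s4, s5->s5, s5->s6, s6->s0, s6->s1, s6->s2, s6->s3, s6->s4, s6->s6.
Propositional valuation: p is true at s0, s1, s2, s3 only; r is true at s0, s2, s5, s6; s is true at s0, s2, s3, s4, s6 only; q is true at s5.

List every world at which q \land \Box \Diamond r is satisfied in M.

Let φ = q \land \Box \Diamond r. Evaluate φ at each world:
  s0 (successors {s0, s1, s3, s4, s5, s6}): φ is false.
  s1 (successors {s4, s5, s6}): φ is false.
  s2 (successors {s1, s2, s3, s5}): φ is false.
  s3 (successors {s0, s1, s3, s4, s5, s6}): φ is false.
  s4 (successors {s0, s1, s2, s4, s5, s6}): φ is false.
  s5 (successors {s1, s4, s5, s6}): φ is true.
  s6 (successors {s0, s1, s2, s3, s4, s6}): φ is false.
For instance, at s4:
  At s4: q is false, \Box \Diamond r is true, so q \land \Box \Diamond r is false.
    At s4: \Box \Diamond r requires \Diamond r at every successor {s0, s1, s2, s4, s5, s6}.
      At s0: \Diamond r is true.
      At s1: \Diamond r is true.
      At s2: \Diamond r is true.
      At s4: \Diamond r is true.
      At s5: \Diamond r is true.
      At s6: \Diamond r is true.
    So \Box \Diamond r is true at s4.
Satisfying worlds: {s5}

s5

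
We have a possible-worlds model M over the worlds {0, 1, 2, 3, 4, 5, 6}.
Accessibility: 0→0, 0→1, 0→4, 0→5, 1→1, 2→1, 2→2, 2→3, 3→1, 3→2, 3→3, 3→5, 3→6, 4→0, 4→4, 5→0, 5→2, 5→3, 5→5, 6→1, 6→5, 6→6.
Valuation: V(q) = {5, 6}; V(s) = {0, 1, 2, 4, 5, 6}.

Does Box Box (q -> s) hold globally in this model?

Recall that Box ψ holds at a world iff ψ holds at every accessible world, and Dia ψ holds iff ψ holds at some accessible world.
Let φ = Box Box (q -> s). Evaluate φ at each world:
  0 (successors {0, 1, 4, 5}): φ is true.
  1 (successors {1}): φ is true.
  2 (successors {1, 2, 3}): φ is true.
  3 (successors {1, 2, 3, 5, 6}): φ is true.
  4 (successors {0, 4}): φ is true.
  5 (successors {0, 2, 3, 5}): φ is true.
  6 (successors {1, 5, 6}): φ is true.
For instance, at 4:
  At 4: Box Box (q -> s) requires Box (q -> s) at every successor {0, 4}.
      At 0: Box (q -> s) requires q -> s at every successor {0, 1, 4, 5}.
        At 0: q -> s is true.
        At 1: q -> s is true.
        At 4: q -> s is true.
        At 5: q -> s is true.
      So Box (q -> s) is true at 0.
      At 4: Box (q -> s) requires q -> s at every successor {0, 4}.
        At 0: q -> s is true.
        At 4: q -> s is true.
      So Box (q -> s) is true at 4.
  So Box Box (q -> s) is true at 4.

Yes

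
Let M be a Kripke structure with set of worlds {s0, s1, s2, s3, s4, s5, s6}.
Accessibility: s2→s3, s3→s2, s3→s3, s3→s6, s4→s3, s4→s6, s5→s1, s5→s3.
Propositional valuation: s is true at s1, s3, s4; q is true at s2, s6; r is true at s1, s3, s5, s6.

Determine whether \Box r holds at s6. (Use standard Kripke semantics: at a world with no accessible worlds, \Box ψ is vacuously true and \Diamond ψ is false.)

Recall that \Box ψ holds at a world iff ψ holds at every accessible world, and \Diamond ψ holds iff ψ holds at some accessible world.
At s6: no accessible worlds, so \Box r holds vacuously.

Yes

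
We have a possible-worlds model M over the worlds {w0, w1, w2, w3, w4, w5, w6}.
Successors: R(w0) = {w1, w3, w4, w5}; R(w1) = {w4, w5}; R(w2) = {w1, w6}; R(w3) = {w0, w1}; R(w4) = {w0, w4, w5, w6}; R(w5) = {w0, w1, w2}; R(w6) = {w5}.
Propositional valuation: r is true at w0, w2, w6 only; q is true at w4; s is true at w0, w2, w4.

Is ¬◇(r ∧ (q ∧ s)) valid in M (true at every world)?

Let φ = ¬◇(r ∧ (q ∧ s)). Evaluate φ at each world:
  w0 (successors {w1, w3, w4, w5}): φ is true.
  w1 (successors {w4, w5}): φ is true.
  w2 (successors {w1, w6}): φ is true.
  w3 (successors {w0, w1}): φ is true.
  w4 (successors {w0, w4, w5, w6}): φ is true.
  w5 (successors {w0, w1, w2}): φ is true.
  w6 (successors {w5}): φ is true.
For instance, at w3:
  At w3: ◇(r ∧ (q ∧ s)) is false, so ¬◇(r ∧ (q ∧ s)) is true.
    At w3: ◇(r ∧ (q ∧ s)) requires r ∧ (q ∧ s) at some successor in {w0, w1}.
      At w0: r ∧ (q ∧ s) is false.
      At w1: r ∧ (q ∧ s) is false.
    So ◇(r ∧ (q ∧ s)) is false at w3.

Yes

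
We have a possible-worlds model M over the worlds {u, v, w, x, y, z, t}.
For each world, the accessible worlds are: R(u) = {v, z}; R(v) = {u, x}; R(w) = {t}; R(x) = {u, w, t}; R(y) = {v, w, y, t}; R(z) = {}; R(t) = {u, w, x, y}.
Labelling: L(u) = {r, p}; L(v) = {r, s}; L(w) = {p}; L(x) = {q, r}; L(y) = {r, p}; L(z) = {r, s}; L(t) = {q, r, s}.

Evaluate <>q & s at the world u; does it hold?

At u: <>q is false, s is false, so <>q & s is false.
  At u: <>q requires q at some successor in {v, z}.
    At v: q is false.
    At z: q is false.
  So <>q is false at u.

No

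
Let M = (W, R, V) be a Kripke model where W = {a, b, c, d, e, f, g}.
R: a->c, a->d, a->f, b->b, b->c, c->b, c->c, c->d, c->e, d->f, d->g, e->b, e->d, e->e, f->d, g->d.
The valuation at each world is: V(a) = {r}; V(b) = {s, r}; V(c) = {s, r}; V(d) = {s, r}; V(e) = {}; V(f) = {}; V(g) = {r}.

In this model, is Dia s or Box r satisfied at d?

No

Recall that Box ψ holds at a world iff ψ holds at every accessible world, and Dia ψ holds iff ψ holds at some accessible world.
At d: Dia s is false, Box r is false, so Dia s or Box r is false.
  At d: Dia s requires s at some successor in {f, g}.
    At f: s is false.
    At g: s is false.
  So Dia s is false at d.
  At d: Box r requires r at every successor {f, g}.
    r fails at f, so Box r is false at d.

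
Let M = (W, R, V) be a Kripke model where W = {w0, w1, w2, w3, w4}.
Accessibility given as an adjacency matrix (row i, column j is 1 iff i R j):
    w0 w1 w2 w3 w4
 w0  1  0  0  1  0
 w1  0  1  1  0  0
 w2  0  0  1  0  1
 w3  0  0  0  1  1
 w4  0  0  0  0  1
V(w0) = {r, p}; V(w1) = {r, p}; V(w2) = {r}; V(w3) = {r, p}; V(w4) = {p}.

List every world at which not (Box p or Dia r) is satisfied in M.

Recall that Box ψ holds at a world iff ψ holds at every accessible world, and Dia ψ holds iff ψ holds at some accessible world.
Let φ = not (Box p or Dia r). Evaluate φ at each world:
  w0 (successors {w0, w3}): φ is false.
  w1 (successors {w1, w2}): φ is false.
  w2 (successors {w2, w4}): φ is false.
  w3 (successors {w3, w4}): φ is false.
  w4 (successors {w4}): φ is false.
For instance, at w0:
  At w0: Box p or Dia r is true, so not (Box p or Dia r) is false.
    At w0: Box p is true, Dia r is true, so Box p or Dia r is true.
      At w0: Box p requires p at every successor {w0, w3}.
        At w0: p is true.
        At w3: p is true.
      So Box p is true at w0.
      At w0: Dia r requires r at some successor in {w0, w3}.
        r holds at w0, so Dia r is true at w0.
Satisfying worlds: none.

none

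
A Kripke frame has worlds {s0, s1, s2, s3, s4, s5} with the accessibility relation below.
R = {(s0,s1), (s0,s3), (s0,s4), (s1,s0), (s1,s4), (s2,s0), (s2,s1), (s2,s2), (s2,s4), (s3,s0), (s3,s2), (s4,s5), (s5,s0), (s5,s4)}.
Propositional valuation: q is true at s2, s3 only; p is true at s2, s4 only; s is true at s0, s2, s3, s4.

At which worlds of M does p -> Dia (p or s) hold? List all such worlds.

s0, s1, s2, s3, s5

Let φ = p -> Dia (p or s). Evaluate φ at each world:
  s0 (successors {s1, s3, s4}): φ is true.
  s1 (successors {s0, s4}): φ is true.
  s2 (successors {s0, s1, s2, s4}): φ is true.
  s3 (successors {s0, s2}): φ is true.
  s4 (successors {s5}): φ is false.
  s5 (successors {s0, s4}): φ is true.
For instance, at s5:
  At s5: p is false, Dia (p or s) is true, so p -> Dia (p or s) is true.
    At s5: Dia (p or s) requires p or s at some successor in {s0, s4}.
      p or s holds at s0, so Dia (p or s) is true at s5.
Satisfying worlds: {s0, s1, s2, s3, s5}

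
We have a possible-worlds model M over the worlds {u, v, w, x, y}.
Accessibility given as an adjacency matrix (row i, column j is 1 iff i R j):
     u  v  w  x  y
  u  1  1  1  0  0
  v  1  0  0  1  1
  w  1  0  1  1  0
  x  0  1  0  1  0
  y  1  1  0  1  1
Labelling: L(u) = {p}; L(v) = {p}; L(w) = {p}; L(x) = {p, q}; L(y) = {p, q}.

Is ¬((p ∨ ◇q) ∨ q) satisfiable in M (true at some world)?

No

Let φ = ¬((p ∨ ◇q) ∨ q). Evaluate φ at each world:
  u (successors {u, v, w}): φ is false.
  v (successors {u, x, y}): φ is false.
  w (successors {u, w, x}): φ is false.
  x (successors {v, x}): φ is false.
  y (successors {u, v, x, y}): φ is false.
For instance, at y:
  At y: (p ∨ ◇q) ∨ q is true, so ¬((p ∨ ◇q) ∨ q) is false.
    At y: p ∨ ◇q is true, q is true, so (p ∨ ◇q) ∨ q is true.
      At y: p is true, ◇q is true, so p ∨ ◇q is true.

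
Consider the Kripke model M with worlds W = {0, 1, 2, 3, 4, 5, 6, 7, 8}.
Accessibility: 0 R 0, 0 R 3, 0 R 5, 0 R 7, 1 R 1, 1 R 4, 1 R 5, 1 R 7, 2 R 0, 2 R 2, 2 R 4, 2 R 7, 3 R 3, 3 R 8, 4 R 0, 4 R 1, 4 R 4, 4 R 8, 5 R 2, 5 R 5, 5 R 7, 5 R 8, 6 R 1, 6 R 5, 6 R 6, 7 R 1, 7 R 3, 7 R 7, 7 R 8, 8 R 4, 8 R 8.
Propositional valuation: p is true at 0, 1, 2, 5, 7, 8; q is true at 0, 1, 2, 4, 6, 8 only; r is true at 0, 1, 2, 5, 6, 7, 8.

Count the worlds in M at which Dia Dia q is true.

9

Let φ = Dia Dia q. Evaluate φ at each world:
  0 (successors {0, 3, 5, 7}): φ is true.
  1 (successors {1, 4, 5, 7}): φ is true.
  2 (successors {0, 2, 4, 7}): φ is true.
  3 (successors {3, 8}): φ is true.
  4 (successors {0, 1, 4, 8}): φ is true.
  5 (successors {2, 5, 7, 8}): φ is true.
  6 (successors {1, 5, 6}): φ is true.
  7 (successors {1, 3, 7, 8}): φ is true.
  8 (successors {4, 8}): φ is true.
For instance, at 3:
  At 3: Dia Dia q requires Dia q at some successor in {3, 8}.
    Dia q holds at 3, so Dia Dia q is true at 3.
      At 3: Dia q requires q at some successor in {3, 8}.
        q holds at 8, so Dia q is true at 3.
Satisfying worlds: {0, 1, 2, 3, 4, 5, 6, 7, 8}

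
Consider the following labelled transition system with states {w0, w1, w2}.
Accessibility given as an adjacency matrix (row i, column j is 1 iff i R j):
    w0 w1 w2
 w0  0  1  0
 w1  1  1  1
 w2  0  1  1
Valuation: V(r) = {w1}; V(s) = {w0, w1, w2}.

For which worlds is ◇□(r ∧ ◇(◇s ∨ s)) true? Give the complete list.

w1

Let φ = ◇□(r ∧ ◇(◇s ∨ s)). Evaluate φ at each world:
  w0 (successors {w1}): φ is false.
  w1 (successors {w0, w1, w2}): φ is true.
  w2 (successors {w1, w2}): φ is false.
For instance, at w0:
  At w0: ◇□(r ∧ ◇(◇s ∨ s)) requires □(r ∧ ◇(◇s ∨ s)) at some successor in {w1}.
    At w1: □(r ∧ ◇(◇s ∨ s)) is false.
  So ◇□(r ∧ ◇(◇s ∨ s)) is false at w0.
Satisfying worlds: {w1}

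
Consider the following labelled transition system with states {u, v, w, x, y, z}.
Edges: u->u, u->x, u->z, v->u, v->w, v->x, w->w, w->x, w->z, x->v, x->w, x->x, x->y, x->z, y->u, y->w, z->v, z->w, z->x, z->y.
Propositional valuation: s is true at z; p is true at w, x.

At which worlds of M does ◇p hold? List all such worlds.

Let φ = ◇p. Evaluate φ at each world:
  u (successors {u, x, z}): φ is true.
  v (successors {u, w, x}): φ is true.
  w (successors {w, x, z}): φ is true.
  x (successors {v, w, x, y, z}): φ is true.
  y (successors {u, w}): φ is true.
  z (successors {v, w, x, y}): φ is true.
For instance, at w:
  At w: ◇p requires p at some successor in {w, x, z}.
    p holds at w, so ◇p is true at w.
Satisfying worlds: {u, v, w, x, y, z}

u, v, w, x, y, z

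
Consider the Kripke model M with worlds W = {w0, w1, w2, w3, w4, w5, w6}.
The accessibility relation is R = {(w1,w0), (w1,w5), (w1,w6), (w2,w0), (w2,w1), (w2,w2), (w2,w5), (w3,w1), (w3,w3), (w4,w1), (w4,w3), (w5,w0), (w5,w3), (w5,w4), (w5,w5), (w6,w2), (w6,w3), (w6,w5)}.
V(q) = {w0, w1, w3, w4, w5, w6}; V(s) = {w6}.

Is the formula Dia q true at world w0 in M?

No

At w0: no accessible worlds, so Dia q is false.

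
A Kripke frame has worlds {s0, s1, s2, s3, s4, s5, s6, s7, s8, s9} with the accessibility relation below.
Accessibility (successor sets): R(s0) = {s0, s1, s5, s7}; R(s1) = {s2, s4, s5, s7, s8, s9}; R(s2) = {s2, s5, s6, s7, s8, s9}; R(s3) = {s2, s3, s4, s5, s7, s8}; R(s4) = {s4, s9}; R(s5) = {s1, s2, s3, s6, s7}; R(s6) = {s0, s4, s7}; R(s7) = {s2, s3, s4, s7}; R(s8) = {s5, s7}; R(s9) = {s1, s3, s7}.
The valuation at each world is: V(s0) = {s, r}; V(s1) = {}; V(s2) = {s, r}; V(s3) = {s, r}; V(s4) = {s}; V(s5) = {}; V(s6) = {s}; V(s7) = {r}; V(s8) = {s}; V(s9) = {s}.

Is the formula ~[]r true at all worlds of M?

Let φ = ~[]r. Evaluate φ at each world:
  s0 (successors {s0, s1, s5, s7}): φ is true.
  s1 (successors {s2, s4, s5, s7, s8, s9}): φ is true.
  s2 (successors {s2, s5, s6, s7, s8, s9}): φ is true.
  s3 (successors {s2, s3, s4, s5, s7, s8}): φ is true.
  s4 (successors {s4, s9}): φ is true.
  s5 (successors {s1, s2, s3, s6, s7}): φ is true.
  s6 (successors {s0, s4, s7}): φ is true.
  s7 (successors {s2, s3, s4, s7}): φ is true.
  s8 (successors {s5, s7}): φ is true.
  s9 (successors {s1, s3, s7}): φ is true.
For instance, at s4:
  At s4: []r is false, so ~[]r is true.
    At s4: []r requires r at every successor {s4, s9}.
      r fails at s4, so []r is false at s4.

Yes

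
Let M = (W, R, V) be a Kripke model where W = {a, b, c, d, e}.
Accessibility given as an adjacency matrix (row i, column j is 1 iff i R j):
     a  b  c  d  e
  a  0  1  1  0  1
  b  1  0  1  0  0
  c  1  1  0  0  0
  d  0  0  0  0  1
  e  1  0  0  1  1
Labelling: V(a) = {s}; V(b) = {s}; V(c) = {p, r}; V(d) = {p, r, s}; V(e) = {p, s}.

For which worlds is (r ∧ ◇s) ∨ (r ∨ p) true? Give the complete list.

c, d, e

Let φ = (r ∧ ◇s) ∨ (r ∨ p). Evaluate φ at each world:
  a (successors {b, c, e}): φ is false.
  b (successors {a, c}): φ is false.
  c (successors {a, b}): φ is true.
  d (successors {e}): φ is true.
  e (successors {a, d, e}): φ is true.
For instance, at a:
  At a: r ∧ ◇s is false, r ∨ p is false, so (r ∧ ◇s) ∨ (r ∨ p) is false.
    At a: r is false, ◇s is true, so r ∧ ◇s is false.
      At a: ◇s requires s at some successor in {b, c, e}.
        s holds at b, so ◇s is true at a.
Satisfying worlds: {c, d, e}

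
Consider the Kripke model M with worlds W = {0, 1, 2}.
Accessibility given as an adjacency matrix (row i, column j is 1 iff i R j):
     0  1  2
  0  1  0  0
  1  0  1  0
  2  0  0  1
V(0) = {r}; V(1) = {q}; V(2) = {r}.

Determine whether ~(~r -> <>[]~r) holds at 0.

Recall that []ψ holds at a world iff ψ holds at every accessible world, and <>ψ holds iff ψ holds at some accessible world.
At 0: ~r -> <>[]~r is true, so ~(~r -> <>[]~r) is false.
  At 0: ~r is false, <>[]~r is false, so ~r -> <>[]~r is true.
    At 0: <>[]~r requires []~r at some successor in {0}.
      At 0: []~r is false.
    So <>[]~r is false at 0.

No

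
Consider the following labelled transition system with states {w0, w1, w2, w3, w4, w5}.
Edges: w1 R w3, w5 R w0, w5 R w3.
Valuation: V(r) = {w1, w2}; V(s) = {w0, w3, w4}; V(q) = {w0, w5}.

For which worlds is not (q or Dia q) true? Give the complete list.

Recall that Dia ψ holds at a world iff ψ holds at some accessible world.
Let φ = not (q or Dia q). Evaluate φ at each world:
  w0 (successors ∅): φ is false.
  w1 (successors {w3}): φ is true.
  w2 (successors ∅): φ is true.
  w3 (successors ∅): φ is true.
  w4 (successors ∅): φ is true.
  w5 (successors {w0, w3}): φ is false.
For instance, at w1:
  At w1: q or Dia q is false, so not (q or Dia q) is true.
    At w1: q is false, Dia q is false, so q or Dia q is false.
      At w1: Dia q requires q at some successor in {w3}.
        At w3: q is false.
      So Dia q is false at w1.
Satisfying worlds: {w1, w2, w3, w4}

w1, w2, w3, w4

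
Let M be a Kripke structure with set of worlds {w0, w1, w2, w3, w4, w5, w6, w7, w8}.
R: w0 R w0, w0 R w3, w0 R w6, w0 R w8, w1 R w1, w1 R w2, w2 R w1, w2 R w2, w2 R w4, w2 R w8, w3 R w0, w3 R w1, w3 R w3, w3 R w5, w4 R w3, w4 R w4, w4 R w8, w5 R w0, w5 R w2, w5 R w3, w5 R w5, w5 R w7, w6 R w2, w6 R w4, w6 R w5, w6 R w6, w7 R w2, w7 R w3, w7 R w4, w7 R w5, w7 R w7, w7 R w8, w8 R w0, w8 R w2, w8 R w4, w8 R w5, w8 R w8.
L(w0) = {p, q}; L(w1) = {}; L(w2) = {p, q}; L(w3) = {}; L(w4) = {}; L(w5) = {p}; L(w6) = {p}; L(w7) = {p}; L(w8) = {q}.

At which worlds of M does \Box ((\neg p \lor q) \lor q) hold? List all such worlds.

w1, w2, w4

Let φ = \Box ((\neg p \lor q) \lor q). Evaluate φ at each world:
  w0 (successors {w0, w3, w6, w8}): φ is false.
  w1 (successors {w1, w2}): φ is true.
  w2 (successors {w1, w2, w4, w8}): φ is true.
  w3 (successors {w0, w1, w3, w5}): φ is false.
  w4 (successors {w3, w4, w8}): φ is true.
  w5 (successors {w0, w2, w3, w5, w7}): φ is false.
  w6 (successors {w2, w4, w5, w6}): φ is false.
  w7 (successors {w2, w3, w4, w5, w7, w8}): φ is false.
  w8 (successors {w0, w2, w4, w5, w8}): φ is false.
For instance, at w2:
  At w2: \Box ((\neg p \lor q) \lor q) requires (\neg p \lor q) \lor q at every successor {w1, w2, w4, w8}.
    At w1: (\neg p \lor q) \lor q is true.
    At w2: (\neg p \lor q) \lor q is true.
    At w4: (\neg p \lor q) \lor q is true.
    At w8: (\neg p \lor q) \lor q is true.
  So \Box ((\neg p \lor q) \lor q) is true at w2.
Satisfying worlds: {w1, w2, w4}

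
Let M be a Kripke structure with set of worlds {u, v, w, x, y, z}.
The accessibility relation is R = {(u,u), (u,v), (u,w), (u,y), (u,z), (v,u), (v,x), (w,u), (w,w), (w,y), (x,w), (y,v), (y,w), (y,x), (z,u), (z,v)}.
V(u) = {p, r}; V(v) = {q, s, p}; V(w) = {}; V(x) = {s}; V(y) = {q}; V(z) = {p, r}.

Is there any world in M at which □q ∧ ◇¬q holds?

No

Let φ = □q ∧ ◇¬q. Evaluate φ at each world:
  u (successors {u, v, w, y, z}): φ is false.
  v (successors {u, x}): φ is false.
  w (successors {u, w, y}): φ is false.
  x (successors {w}): φ is false.
  y (successors {v, w, x}): φ is false.
  z (successors {u, v}): φ is false.
For instance, at x:
  At x: □q is false, ◇¬q is true, so □q ∧ ◇¬q is false.
    At x: □q requires q at every successor {w}.
      q fails at w, so □q is false at x.
    At x: ◇¬q requires ¬q at some successor in {w}.
      ¬q holds at w, so ◇¬q is true at x.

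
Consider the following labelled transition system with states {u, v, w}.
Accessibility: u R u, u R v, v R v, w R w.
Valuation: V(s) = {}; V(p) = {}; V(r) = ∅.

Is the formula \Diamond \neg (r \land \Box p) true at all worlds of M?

Let φ = \Diamond \neg (r \land \Box p). Evaluate φ at each world:
  u (successors {u, v}): φ is true.
  v (successors {v}): φ is true.
  w (successors {w}): φ is true.
For instance, at w:
  At w: \Diamond \neg (r \land \Box p) requires \neg (r \land \Box p) at some successor in {w}.
    \neg (r \land \Box p) holds at w, so \Diamond \neg (r \land \Box p) is true at w.
      At w: r \land \Box p is false, so \neg (r \land \Box p) is true.

Yes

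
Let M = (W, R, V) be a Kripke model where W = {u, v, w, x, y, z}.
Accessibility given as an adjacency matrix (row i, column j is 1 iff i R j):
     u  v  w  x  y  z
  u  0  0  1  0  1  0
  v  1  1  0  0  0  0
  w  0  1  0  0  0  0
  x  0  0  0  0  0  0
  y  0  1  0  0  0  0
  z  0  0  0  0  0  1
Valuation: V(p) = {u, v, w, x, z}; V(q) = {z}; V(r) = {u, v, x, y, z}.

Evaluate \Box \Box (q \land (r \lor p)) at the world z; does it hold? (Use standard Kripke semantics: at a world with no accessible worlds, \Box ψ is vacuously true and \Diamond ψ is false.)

Recall that \Box ψ holds at a world iff ψ holds at every accessible world, and \Diamond ψ holds iff ψ holds at some accessible world.
At z: \Box \Box (q \land (r \lor p)) requires \Box (q \land (r \lor p)) at every successor {z}.
    At z: \Box (q \land (r \lor p)) requires q \land (r \lor p) at every successor {z}.
      At z: q \land (r \lor p) is true.
    So \Box (q \land (r \lor p)) is true at z.
So \Box \Box (q \land (r \lor p)) is true at z.

Yes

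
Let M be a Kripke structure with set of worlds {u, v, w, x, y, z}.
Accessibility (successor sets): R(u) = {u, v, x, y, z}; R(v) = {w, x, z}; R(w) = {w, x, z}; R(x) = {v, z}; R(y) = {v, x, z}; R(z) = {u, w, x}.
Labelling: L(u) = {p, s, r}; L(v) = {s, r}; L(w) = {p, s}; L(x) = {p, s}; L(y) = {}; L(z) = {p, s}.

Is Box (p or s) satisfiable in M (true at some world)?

Recall that Box ψ holds at a world iff ψ holds at every accessible world, and Dia ψ holds iff ψ holds at some accessible world.
Let φ = Box (p or s). Evaluate φ at each world:
  u (successors {u, v, x, y, z}): φ is false.
  v (successors {w, x, z}): φ is true.
  w (successors {w, x, z}): φ is true.
  x (successors {v, z}): φ is true.
  y (successors {v, x, z}): φ is true.
  z (successors {u, w, x}): φ is true.
Detail at v (witness):
  At v: Box (p or s) requires p or s at every successor {w, x, z}.
    At w: p or s is true.
    At x: p or s is true.
    At z: p or s is true.
  So Box (p or s) is true at v.

Yes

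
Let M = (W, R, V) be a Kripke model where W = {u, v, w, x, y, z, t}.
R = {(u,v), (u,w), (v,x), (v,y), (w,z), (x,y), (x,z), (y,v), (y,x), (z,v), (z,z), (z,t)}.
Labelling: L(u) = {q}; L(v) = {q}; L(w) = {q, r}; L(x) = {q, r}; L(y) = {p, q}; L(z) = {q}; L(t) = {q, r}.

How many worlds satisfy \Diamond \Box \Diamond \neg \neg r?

4

Let φ = \Diamond \Box \Diamond \neg \neg r. Evaluate φ at each world:
  u (successors {v, w}): φ is true.
  v (successors {x, y}): φ is true.
  w (successors {z}): φ is false.
  x (successors {y, z}): φ is false.
  y (successors {v, x}): φ is true.
  z (successors {v, z, t}): φ is true.
  t (successors ∅): φ is false.
For instance, at v:
  At v: \Diamond \Box \Diamond \neg \neg r requires \Box \Diamond \neg \neg r at some successor in {x, y}.
    \Box \Diamond \neg \neg r holds at x, so \Diamond \Box \Diamond \neg \neg r is true at v.
      At x: \Box \Diamond \neg \neg r requires \Diamond \neg \neg r at every successor {y, z}.
        At y: \Diamond \neg \neg r is true.
        At z: \Diamond \neg \neg r is true.
      So \Box \Diamond \neg \neg r is true at x.
Satisfying worlds: {u, v, y, z}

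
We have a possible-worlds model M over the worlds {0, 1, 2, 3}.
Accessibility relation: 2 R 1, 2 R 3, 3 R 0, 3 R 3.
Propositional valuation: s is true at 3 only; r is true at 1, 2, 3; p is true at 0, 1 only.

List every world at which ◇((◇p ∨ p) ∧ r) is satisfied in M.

2, 3

Recall that ◇ψ holds at a world iff ψ holds at some accessible world.
Let φ = ◇((◇p ∨ p) ∧ r). Evaluate φ at each world:
  0 (successors ∅): φ is false.
  1 (successors ∅): φ is false.
  2 (successors {1, 3}): φ is true.
  3 (successors {0, 3}): φ is true.
For instance, at 2:
  At 2: ◇((◇p ∨ p) ∧ r) requires (◇p ∨ p) ∧ r at some successor in {1, 3}.
    (◇p ∨ p) ∧ r holds at 1, so ◇((◇p ∨ p) ∧ r) is true at 2.
      At 1: ◇p ∨ p is true, r is true, so (◇p ∨ p) ∧ r is true.
Satisfying worlds: {2, 3}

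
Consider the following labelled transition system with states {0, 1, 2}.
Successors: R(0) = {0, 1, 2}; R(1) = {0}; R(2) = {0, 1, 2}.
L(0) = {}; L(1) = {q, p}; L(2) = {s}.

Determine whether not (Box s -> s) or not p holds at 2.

At 2: not (Box s -> s) is false, not p is true, so not (Box s -> s) or not p is true.
  At 2: Box s -> s is true, so not (Box s -> s) is false.
    At 2: Box s is false, s is true, so Box s -> s is true.
      At 2: Box s requires s at every successor {0, 1, 2}.
        s fails at 0, so Box s is false at 2.

Yes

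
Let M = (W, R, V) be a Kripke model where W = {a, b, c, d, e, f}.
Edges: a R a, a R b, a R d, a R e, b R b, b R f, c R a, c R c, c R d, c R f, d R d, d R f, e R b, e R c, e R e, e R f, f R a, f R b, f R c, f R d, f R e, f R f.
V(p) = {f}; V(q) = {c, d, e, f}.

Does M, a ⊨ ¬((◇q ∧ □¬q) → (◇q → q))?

At a: (◇q ∧ □¬q) → (◇q → q) is true, so ¬((◇q ∧ □¬q) → (◇q → q)) is false.
  At a: ◇q ∧ □¬q is false, ◇q → q is false, so (◇q ∧ □¬q) → (◇q → q) is true.
    At a: ◇q is true, □¬q is false, so ◇q ∧ □¬q is false.
      At a: ◇q requires q at some successor in {a, b, d, e}.
        q holds at d, so ◇q is true at a.
      At a: □¬q requires ¬q at every successor {a, b, d, e}.
        ¬q fails at d, so □¬q is false at a.
    At a: ◇q is true, q is false, so ◇q → q is false.
      At a: ◇q requires q at some successor in {a, b, d, e}.
        q holds at d, so ◇q is true at a.

No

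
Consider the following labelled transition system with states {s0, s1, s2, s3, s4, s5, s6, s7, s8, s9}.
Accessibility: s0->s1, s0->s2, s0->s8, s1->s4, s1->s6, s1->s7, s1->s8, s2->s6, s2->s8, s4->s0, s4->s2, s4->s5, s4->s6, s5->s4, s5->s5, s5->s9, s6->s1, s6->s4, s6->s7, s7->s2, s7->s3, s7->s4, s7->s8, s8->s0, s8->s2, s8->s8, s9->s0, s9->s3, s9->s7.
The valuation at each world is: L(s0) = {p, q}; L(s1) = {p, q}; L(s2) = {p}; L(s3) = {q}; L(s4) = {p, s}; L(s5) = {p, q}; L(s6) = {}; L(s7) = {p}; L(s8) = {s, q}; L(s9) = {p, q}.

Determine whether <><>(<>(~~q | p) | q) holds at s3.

No

At s3: no accessible worlds, so <><>(<>(~~q | p) | q) is false.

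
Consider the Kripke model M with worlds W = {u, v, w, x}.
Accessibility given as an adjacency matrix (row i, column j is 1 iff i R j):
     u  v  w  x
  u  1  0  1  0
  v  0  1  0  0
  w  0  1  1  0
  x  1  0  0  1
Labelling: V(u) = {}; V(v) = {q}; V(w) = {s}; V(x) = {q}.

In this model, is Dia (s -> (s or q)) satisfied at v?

Yes

At v: Dia (s -> (s or q)) requires s -> (s or q) at some successor in {v}.
  s -> (s or q) holds at v, so Dia (s -> (s or q)) is true at v.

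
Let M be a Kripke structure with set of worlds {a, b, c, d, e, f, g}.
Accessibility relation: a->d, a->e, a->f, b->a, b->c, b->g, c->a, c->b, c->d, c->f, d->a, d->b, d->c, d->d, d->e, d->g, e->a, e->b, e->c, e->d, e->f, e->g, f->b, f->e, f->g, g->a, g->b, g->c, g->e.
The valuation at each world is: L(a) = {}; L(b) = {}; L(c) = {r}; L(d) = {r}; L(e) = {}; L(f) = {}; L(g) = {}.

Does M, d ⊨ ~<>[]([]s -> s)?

At d: <>[]([]s -> s) is true, so ~<>[]([]s -> s) is false.
  At d: <>[]([]s -> s) requires []([]s -> s) at some successor in {a, b, c, d, e, g}.
    []([]s -> s) holds at a, so <>[]([]s -> s) is true at d.
      At a: []([]s -> s) requires []s -> s at every successor {d, e, f}.
        At d: []s -> s is true.
        At e: []s -> s is true.
        At f: []s -> s is true.
      So []([]s -> s) is true at a.

No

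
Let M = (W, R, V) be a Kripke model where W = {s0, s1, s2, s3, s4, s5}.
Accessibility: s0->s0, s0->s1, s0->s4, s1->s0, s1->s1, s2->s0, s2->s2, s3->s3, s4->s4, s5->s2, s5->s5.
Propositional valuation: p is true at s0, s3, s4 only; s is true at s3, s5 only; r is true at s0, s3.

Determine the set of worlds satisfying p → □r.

Let φ = p → □r. Evaluate φ at each world:
  s0 (successors {s0, s1, s4}): φ is false.
  s1 (successors {s0, s1}): φ is true.
  s2 (successors {s0, s2}): φ is true.
  s3 (successors {s3}): φ is true.
  s4 (successors {s4}): φ is false.
  s5 (successors {s2, s5}): φ is true.
For instance, at s4:
  At s4: p is true, □r is false, so p → □r is false.
    At s4: □r requires r at every successor {s4}.
      r fails at s4, so □r is false at s4.
Satisfying worlds: {s1, s2, s3, s5}

s1, s2, s3, s5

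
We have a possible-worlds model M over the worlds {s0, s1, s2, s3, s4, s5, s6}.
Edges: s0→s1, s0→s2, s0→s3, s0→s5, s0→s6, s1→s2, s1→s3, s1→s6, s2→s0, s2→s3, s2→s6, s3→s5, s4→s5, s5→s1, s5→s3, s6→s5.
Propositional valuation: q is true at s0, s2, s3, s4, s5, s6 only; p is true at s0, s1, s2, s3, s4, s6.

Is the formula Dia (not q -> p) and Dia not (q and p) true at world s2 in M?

No

Recall that Dia ψ holds at a world iff ψ holds at some accessible world.
At s2: Dia (not q -> p) is true, Dia not (q and p) is false, so Dia (not q -> p) and Dia not (q and p) is false.
  At s2: Dia (not q -> p) requires not q -> p at some successor in {s0, s3, s6}.
    not q -> p holds at s0, so Dia (not q -> p) is true at s2.
  At s2: Dia not (q and p) requires not (q and p) at some successor in {s0, s3, s6}.
    At s0: not (q and p) is false.
    At s3: not (q and p) is false.
    At s6: not (q and p) is false.
  So Dia not (q and p) is false at s2.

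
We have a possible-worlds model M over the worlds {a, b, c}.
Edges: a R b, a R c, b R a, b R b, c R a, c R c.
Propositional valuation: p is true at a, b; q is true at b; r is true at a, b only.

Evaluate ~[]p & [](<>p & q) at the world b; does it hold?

No

At b: ~[]p is false, [](<>p & q) is false, so ~[]p & [](<>p & q) is false.
  At b: []p is true, so ~[]p is false.
    At b: []p requires p at every successor {a, b}.
      At a: p is true.
      At b: p is true.
    So []p is true at b.
  At b: [](<>p & q) requires <>p & q at every successor {a, b}.
    <>p & q fails at a, so [](<>p & q) is false at b.
      At a: <>p is true, q is false, so <>p & q is false.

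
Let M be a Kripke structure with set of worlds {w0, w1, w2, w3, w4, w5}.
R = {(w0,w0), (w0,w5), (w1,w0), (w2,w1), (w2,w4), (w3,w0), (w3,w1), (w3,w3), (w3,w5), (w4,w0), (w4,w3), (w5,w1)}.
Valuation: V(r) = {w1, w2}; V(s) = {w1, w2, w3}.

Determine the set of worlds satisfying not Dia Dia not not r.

Let φ = not Dia Dia not not r. Evaluate φ at each world:
  w0 (successors {w0, w5}): φ is false.
  w1 (successors {w0}): φ is true.
  w2 (successors {w1, w4}): φ is true.
  w3 (successors {w0, w1, w3, w5}): φ is false.
  w4 (successors {w0, w3}): φ is false.
  w5 (successors {w1}): φ is true.
For instance, at w2:
  At w2: Dia Dia not not r is false, so not Dia Dia not not r is true.
    At w2: Dia Dia not not r requires Dia not not r at some successor in {w1, w4}.
      At w1: Dia not not r is false.
      At w4: Dia not not r is false.
    So Dia Dia not not r is false at w2.
Satisfying worlds: {w1, w2, w5}

w1, w2, w5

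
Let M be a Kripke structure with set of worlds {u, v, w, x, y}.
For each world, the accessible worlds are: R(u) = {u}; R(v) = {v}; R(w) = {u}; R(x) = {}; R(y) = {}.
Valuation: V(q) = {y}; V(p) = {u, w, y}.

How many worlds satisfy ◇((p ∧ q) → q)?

3

Let φ = ◇((p ∧ q) → q). Evaluate φ at each world:
  u (successors {u}): φ is true.
  v (successors {v}): φ is true.
  w (successors {u}): φ is true.
  x (successors ∅): φ is false.
  y (successors ∅): φ is false.
For instance, at u:
  At u: ◇((p ∧ q) → q) requires (p ∧ q) → q at some successor in {u}.
    (p ∧ q) → q holds at u, so ◇((p ∧ q) → q) is true at u.
Satisfying worlds: {u, v, w}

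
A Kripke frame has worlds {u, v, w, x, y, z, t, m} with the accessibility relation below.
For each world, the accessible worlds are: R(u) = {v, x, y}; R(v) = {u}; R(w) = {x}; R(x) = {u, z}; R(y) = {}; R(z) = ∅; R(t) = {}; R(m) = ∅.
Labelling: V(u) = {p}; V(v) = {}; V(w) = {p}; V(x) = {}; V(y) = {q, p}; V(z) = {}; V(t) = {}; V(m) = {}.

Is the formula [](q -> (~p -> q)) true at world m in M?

Yes

At m: no accessible worlds, so [](q -> (~p -> q)) holds vacuously.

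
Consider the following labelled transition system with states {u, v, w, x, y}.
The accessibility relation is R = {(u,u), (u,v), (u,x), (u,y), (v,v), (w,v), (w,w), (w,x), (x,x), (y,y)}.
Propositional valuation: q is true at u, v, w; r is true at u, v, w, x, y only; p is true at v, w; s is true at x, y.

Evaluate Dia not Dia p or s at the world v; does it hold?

No

At v: Dia not Dia p is false, s is false, so Dia not Dia p or s is false.
  At v: Dia not Dia p requires not Dia p at some successor in {v}.
    At v: not Dia p is false.
  So Dia not Dia p is false at v.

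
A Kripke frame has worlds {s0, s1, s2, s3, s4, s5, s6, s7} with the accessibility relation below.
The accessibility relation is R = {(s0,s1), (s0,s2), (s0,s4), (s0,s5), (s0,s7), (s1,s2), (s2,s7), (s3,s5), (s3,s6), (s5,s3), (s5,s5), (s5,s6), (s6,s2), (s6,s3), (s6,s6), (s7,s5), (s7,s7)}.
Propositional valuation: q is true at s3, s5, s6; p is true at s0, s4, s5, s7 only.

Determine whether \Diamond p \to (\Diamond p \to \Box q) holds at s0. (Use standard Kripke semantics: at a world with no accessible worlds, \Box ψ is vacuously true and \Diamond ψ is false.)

No

At s0: \Diamond p is true, \Diamond p \to \Box q is false, so \Diamond p \to (\Diamond p \to \Box q) is false.
  At s0: \Diamond p requires p at some successor in {s1, s2, s4, s5, s7}.
    p holds at s4, so \Diamond p is true at s0.
  At s0: \Diamond p is true, \Box q is false, so \Diamond p \to \Box q is false.
    At s0: \Diamond p requires p at some successor in {s1, s2, s4, s5, s7}.
      p holds at s4, so \Diamond p is true at s0.
    At s0: \Box q requires q at every successor {s1, s2, s4, s5, s7}.
      q fails at s1, so \Box q is false at s0.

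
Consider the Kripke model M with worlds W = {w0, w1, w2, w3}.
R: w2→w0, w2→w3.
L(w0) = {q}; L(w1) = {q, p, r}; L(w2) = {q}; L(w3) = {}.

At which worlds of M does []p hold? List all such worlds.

w0, w1, w3

Let φ = []p. Evaluate φ at each world:
  w0 (successors ∅): φ is true.
  w1 (successors ∅): φ is true.
  w2 (successors {w0, w3}): φ is false.
  w3 (successors ∅): φ is true.
For instance, at w2:
  At w2: []p requires p at every successor {w0, w3}.
    p fails at w0, so []p is false at w2.
Satisfying worlds: {w0, w1, w3}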